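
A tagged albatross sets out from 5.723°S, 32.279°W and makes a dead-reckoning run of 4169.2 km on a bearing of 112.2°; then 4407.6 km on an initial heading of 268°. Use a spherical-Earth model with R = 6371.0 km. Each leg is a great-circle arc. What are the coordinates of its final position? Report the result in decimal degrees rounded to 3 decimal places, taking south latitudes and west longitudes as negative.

latitude -14.971°, longitude -37.251°

Apply the spherical direct solution leg by leg, carrying full precision between legs.
Leg 1: from (-5.723°, -32.279°), δ = 4169.2/6371 = 0.654403 rad, θ = 112.2° → φ = -17.936°, λ = 4.045°.
Leg 2: from (-17.936°, 4.045°), δ = 4407.6/6371 = 0.691822 rad, θ = 268° → φ = -14.971°, λ = -37.251°.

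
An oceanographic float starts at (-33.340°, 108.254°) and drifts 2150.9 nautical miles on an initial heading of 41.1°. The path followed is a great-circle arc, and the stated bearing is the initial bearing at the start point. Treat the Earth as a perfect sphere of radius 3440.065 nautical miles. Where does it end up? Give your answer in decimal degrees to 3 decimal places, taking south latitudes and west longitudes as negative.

Angular distance δ = d/R = 2150.9 / 3440.065 = 0.625250 rad.
With φ₁ = -33.340° = -0.581893 rad and θ = 41.1° = 0.717330 rad:
Destination latitude: φ₂ = arcsin( sin φ₁ cos δ + cos φ₁ sin δ cos θ ) = arcsin(-0.077158) = -4.425°.
For the longitude increment, Δλ = atan2( sin θ sin δ cos φ₁, cos δ − sin φ₁ sin φ₂ ) = atan2(0.321439, 0.768411) = 22.700°.
λ₂ = λ₁ + Δλ = 130.954°.

latitude -4.425°, longitude 130.954°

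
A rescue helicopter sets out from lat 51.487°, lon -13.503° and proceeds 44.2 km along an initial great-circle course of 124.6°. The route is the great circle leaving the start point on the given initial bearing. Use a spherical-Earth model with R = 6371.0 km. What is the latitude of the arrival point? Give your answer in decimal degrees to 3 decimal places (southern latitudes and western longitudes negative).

latitude 51.260°

Angular distance δ = d/R = 44.2 / 6371 = 0.006938 rad.
Converting: φ₁ = 0.898618 rad, θ = 2.174680 rad.
Destination latitude: φ₂ = arcsin( sin φ₁ cos δ + cos φ₁ sin δ cos θ ) = arcsin(0.779995) = 51.260°.
Then Δλ = atan2(0.003556, 0.389656) = 0.009126 rad, from sin θ sin δ cos φ₁ over cos δ − sin φ₁ sin φ₂.
Hence λ₂ = -13.503° + 0.523° = -12.980°.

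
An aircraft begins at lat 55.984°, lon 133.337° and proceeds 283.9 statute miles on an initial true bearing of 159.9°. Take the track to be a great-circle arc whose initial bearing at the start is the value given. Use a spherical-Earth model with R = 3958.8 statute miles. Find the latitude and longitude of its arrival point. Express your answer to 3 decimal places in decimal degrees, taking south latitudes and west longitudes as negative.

latitude 52.102°, longitude 135.634°

Angular distance δ = d/R = 283.9 / 3958.8 = 0.071714 rad.
Converting: φ₁ = 0.977105 rad, θ = 2.790781 rad.
Applying the spherical law of cosines for sides, sin φ₂ = sin φ₁ cos δ + cos φ₁ sin δ cos θ = 0.789108, so φ₂ = 52.102°.
For the longitude increment, Δλ = atan2( sin θ sin δ cos φ₁, cos δ − sin φ₁ sin φ₂ ) = atan2(0.013775, 0.343353) = 2.297°.
Hence λ₂ = 133.337° + 2.297° = 135.634°.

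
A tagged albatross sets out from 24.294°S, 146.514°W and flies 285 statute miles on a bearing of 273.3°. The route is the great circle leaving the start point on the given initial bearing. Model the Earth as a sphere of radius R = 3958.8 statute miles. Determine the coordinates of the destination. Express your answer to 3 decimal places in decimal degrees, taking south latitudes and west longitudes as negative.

The arc subtends δ = 285/3958.8 = 0.071992 rad at the centre.
Start latitude φ₁ = -0.424010 rad; initial bearing θ = 4.769985 rad.
Destination latitude: φ₂ = arcsin( sin φ₁ cos δ + cos φ₁ sin δ cos θ ) = arcsin(-0.406579) = -23.990°.
Δλ = atan2( sin θ sin δ cos φ₁ , cos δ − sin φ₁ sin φ₂ ) = atan2(-0.065451, 0.830135) = -0.078681 rad = -4.508°.
λ₂ = λ₁ + Δλ = -151.022°.

latitude -23.990°, longitude -151.022°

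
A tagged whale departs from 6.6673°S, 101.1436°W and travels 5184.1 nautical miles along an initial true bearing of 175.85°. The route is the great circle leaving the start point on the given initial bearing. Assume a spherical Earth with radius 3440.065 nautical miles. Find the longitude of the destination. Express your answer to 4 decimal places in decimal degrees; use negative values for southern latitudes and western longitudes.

Central angle δ = d/R = 1.506977 rad.
Converting: φ₁ = -0.116366 rad, θ = 3.069161 rad.
Applying the spherical law of cosines for sides, sin φ₂ = sin φ₁ cos δ + cos φ₁ sin δ cos θ = -0.996021, so φ₂ = -84.8869°.
Δλ = atan2( sin θ sin δ cos φ₁ , cos δ − sin φ₁ sin φ₂ ) = atan2(0.071732, -0.051866) = 2.196828 rad = 125.8690°.
λ₂ = -101.1436° + 125.8690° = 24.7254°.

longitude 24.7254°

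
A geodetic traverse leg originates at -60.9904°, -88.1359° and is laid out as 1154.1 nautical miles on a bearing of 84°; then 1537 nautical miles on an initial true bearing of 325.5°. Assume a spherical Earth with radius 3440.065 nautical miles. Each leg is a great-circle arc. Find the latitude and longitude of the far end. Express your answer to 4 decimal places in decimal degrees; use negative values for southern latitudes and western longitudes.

Apply the spherical direct solution leg by leg, carrying full precision between legs.
Leg 1: from (-60.9904°, -88.1359°), δ = 1154.1/3440.065 = 0.335488 rad, θ = 84° → φ = -54.0075°, λ = -54.2769°.
Leg 2: from (-54.0075°, -54.2769°), δ = 1537/3440.065 = 0.446794 rad, θ = 325.5° → φ = -31.3595°, λ = -70.9313°.

latitude -31.3595°, longitude -70.9313°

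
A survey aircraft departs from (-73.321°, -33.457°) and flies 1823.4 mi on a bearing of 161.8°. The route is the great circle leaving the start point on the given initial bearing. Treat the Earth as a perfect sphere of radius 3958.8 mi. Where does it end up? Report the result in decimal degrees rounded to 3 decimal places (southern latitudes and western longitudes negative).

latitude -78.319°, longitude 103.255°

δ = 1823.4/3958.8 = 0.460594 rad (26.3901°).
Converting: φ₁ = -1.279693 rad, θ = 2.823943 rad.
Destination latitude: φ₂ = arcsin( sin φ₁ cos δ + cos φ₁ sin δ cos θ ) = arcsin(-0.979289) = -78.319°.
Δλ = atan2( sin θ sin δ cos φ₁ , cos δ − sin φ₁ sin φ₂ ) = atan2(0.039845, -0.042299) = 2.386069 rad = 136.712°.
λ₂ = -33.457° + 136.712° = 103.255°.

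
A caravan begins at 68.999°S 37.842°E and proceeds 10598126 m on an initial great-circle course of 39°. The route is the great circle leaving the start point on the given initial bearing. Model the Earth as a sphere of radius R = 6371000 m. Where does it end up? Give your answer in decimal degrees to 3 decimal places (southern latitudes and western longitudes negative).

latitude 21.330°, longitude 80.118°

Angular distance δ = d/R = 10598126 / 6371000 = 1.663495 rad.
Converting: φ₁ = -1.204260 rad, θ = 0.680678 rad.
sin φ₂ = sin φ₁ cos δ + cos φ₁ sin δ cos θ = (-0.933574)(-0.092566) + (0.358384)(0.995707)(0.777146) = 0.363738
φ₂ = asin(0.363738) = 0.372278 rad = 21.330°.
Then Δλ = atan2(0.224570, 0.247011) = 0.737848 rad, from sin θ sin δ cos φ₁ over cos δ − sin φ₁ sin φ₂.
λ₂ = 37.842° + 42.276° = 80.118°.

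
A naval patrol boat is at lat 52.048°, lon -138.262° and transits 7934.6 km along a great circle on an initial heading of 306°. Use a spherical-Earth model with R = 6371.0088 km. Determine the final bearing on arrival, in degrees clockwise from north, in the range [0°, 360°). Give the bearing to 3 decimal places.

final bearing 218.230°

Angular distance δ = d/R = 7934.6 / 6371.0088 = 1.245423 rad.
Start latitude φ₁ = 0.908409 rad; initial bearing θ = 5.340708 rad.
Destination latitude: φ₂ = arcsin( sin φ₁ cos δ + cos φ₁ sin δ cos θ ) = arcsin(0.594584) = 36.483°.
For the longitude increment, Δλ = atan2( sin θ sin δ cos φ₁, cos δ − sin φ₁ sin φ₂ ) = atan2(-0.471441, -0.149183) = -107.559°.
λ₂ = -138.262° + -107.559° = -245.821°, normalized to (−180°, 180°] → 114.179°.
The forward bearing on arrival equals the back-azimuth from the destination plus 180°.
Back-azimuth from P₂ (36.483°, 114.179°) to P₁ (52.048°, -138.262°), with Δλ' = λ₁ − λ₂ = -252.441°: atan2( sin Δλ' cos φ₁ , cos φ₂ sin φ₁ − sin φ₂ cos φ₁ cos Δλ' ) = 38.230°.
Final bearing = (38.230° + 180°) mod 360° = 218.230°.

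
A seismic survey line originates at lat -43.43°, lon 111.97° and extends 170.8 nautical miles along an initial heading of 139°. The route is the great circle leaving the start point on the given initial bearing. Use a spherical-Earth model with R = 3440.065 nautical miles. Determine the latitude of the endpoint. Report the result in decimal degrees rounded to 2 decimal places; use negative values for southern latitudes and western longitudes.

latitude -45.55°

The arc subtends δ = 170.8/3440.065 = 0.049650 rad at the centre.
Start latitude φ₁ = -0.757996 rad; initial bearing θ = 2.426008 rad.
sin φ₂ = sin φ₁ cos δ + cos φ₁ sin δ cos θ = (-0.687468)(0.998768) + (0.726215)(0.049630)(-0.754710) = -0.713822
φ₂ = asin(-0.713822) = -0.794940 rad = -45.55°.
Δλ = atan2( sin θ sin δ cos φ₁ , cos δ − sin φ₁ sin φ₂ ) = atan2(0.023646, 0.508038) = 0.046509 rad = 2.66°.
Hence λ₂ = 111.97° + 2.66° = 114.63°.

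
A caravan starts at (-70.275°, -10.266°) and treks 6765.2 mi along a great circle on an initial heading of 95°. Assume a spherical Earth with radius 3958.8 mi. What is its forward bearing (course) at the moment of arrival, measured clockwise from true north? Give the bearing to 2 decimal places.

final bearing 19.75°

Angular distance δ = d/R = 6765.2 / 3958.8 = 1.708902 rad.
Converting: φ₁ = -1.226530 rad, θ = 1.658063 rad.
sin φ₂ = sin φ₁ cos δ + cos φ₁ sin δ cos θ = (-0.941323)(-0.137667) + (0.337506)(0.990479)(-0.087156) = 0.100453
φ₂ = asin(0.100453) = 0.100623 rad = 5.765°.
Then Δλ = atan2(0.333020, -0.043108) = 1.699525 rad, from sin θ sin δ cos φ₁ over cos δ − sin φ₁ sin φ₂.
λ₂ = -10.266° + 97.376° = 87.110°.
The forward bearing on arrival equals the back-azimuth from the destination plus 180°.
Back-azimuth from P₂ (5.77°, 87.11°) to P₁ (-70.28°, -10.27°), with Δλ' = λ₁ − λ₂ = -97.38°: atan2( sin Δλ' cos φ₁ , cos φ₂ sin φ₁ − sin φ₂ cos φ₁ cos Δλ' ) = 199.75°.
Final bearing = (199.75° + 180°) mod 360° = 19.75°.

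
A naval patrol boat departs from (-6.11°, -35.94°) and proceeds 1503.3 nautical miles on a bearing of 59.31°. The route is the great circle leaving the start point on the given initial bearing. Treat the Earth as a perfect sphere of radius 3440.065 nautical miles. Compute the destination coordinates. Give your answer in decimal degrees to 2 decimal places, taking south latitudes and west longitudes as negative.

latitude 6.80°, longitude -14.44°

Angular distance δ = d/R = 1503.3 / 3440.065 = 0.436998 rad.
Start latitude φ₁ = -0.106640 rad; initial bearing θ = 1.035155 rad.
Applying the spherical law of cosines for sides, sin φ₂ = sin φ₁ cos δ + cos φ₁ sin δ cos θ = 0.118347, so φ₂ = 6.80°.
For the longitude increment, Δλ = atan2( sin θ sin δ cos φ₁, cos δ − sin φ₁ sin φ₂ ) = atan2(0.361878, 0.918623) = 21.50°.
λ₂ = -35.94° + 21.50° = -14.44°.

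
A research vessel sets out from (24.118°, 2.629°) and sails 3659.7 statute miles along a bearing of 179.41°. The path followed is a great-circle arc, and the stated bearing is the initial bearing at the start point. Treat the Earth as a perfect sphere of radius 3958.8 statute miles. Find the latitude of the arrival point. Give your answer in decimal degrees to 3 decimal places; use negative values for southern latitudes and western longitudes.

latitude -28.846°

δ = 3659.7/3958.8 = 0.924447 rad (52.9669°).
With φ₁ = 24.118° = 0.420939 rad and θ = 179.41° = 3.131295 rad:
Applying the spherical law of cosines for sides, sin φ₂ = sin φ₁ cos δ + cos φ₁ sin δ cos θ = -0.482463, so φ₂ = -28.846°.
Then Δλ = atan2(0.007503, 0.799419) = 0.009385 rad, from sin θ sin δ cos φ₁ over cos δ − sin φ₁ sin φ₂.
λ₂ = 2.629° + 0.538° = 3.167°.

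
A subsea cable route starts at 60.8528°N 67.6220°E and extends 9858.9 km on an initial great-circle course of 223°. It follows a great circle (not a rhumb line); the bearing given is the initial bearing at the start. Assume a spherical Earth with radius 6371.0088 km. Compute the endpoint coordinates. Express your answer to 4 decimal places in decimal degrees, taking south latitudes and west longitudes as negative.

The arc subtends δ = 9858.9/6371.0088 = 1.547463 rad at the centre.
Start latitude φ₁ = 1.062082 rad; initial bearing θ = 3.892084 rad.
Applying the spherical law of cosines for sides, sin φ₂ = sin φ₁ cos δ + cos φ₁ sin δ cos θ = -0.335736, so φ₂ = -19.6173°.
For the longitude increment, Δλ = atan2( sin θ sin δ cos φ₁, cos δ − sin φ₁ sin φ₂ ) = atan2(-0.332080, 0.316553) = -46.3713°.
λ₂ = 67.6220° + -46.3713° = 21.2507°.

latitude -19.6173°, longitude 21.2507°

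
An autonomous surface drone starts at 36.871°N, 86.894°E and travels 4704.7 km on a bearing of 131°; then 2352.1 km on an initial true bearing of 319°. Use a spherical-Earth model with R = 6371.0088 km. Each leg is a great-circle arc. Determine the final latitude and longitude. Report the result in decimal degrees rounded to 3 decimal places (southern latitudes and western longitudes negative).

Apply the spherical direct solution leg by leg, carrying full precision between legs.
Leg 1: from (36.871°, 86.894°), δ = 4704.7/6371.0088 = 0.738454 rad, θ = 131° → φ = 5.188°, λ = 117.566°.
Leg 2: from (5.188°, 117.566°), δ = 2352.1/6371.0088 = 0.369188 rad, θ = 319° → φ = 20.828°, λ = 102.893°.

latitude 20.828°, longitude 102.893°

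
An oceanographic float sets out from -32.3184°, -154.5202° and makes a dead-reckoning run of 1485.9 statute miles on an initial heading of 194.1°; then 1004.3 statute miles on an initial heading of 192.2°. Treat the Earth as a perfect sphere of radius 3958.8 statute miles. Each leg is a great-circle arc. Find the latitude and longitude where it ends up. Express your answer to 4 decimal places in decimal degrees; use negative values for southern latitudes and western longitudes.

latitude -66.9573°, longitude -170.8273°

Apply the spherical direct solution leg by leg, carrying full precision between legs.
Leg 1: from (-32.3184°, -154.5202°), δ = 1485.9/3958.8 = 0.375341 rad, θ = 194.1° → φ = -52.9274°, λ = -163.0397°.
Leg 2: from (-52.9274°, -163.0397°), δ = 1004.3/3958.8 = 0.253688 rad, θ = 192.2° → φ = -66.9573°, λ = -170.8273°.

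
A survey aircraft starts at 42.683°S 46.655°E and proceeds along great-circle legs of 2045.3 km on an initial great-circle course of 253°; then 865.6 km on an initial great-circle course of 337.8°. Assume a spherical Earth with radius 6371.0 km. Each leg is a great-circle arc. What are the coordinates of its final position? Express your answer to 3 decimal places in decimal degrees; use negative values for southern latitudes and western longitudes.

latitude -38.054°, longitude 17.511°

Apply the spherical direct solution leg by leg, carrying full precision between legs.
Leg 1: from (-42.683°, 46.655°), δ = 2045.3/6371 = 0.321033 rad, θ = 253° → φ = -45.327°, λ = 21.238°.
Leg 2: from (-45.327°, 21.238°), δ = 865.6/6371 = 0.135866 rad, θ = 337.8° → φ = -38.054°, λ = 17.511°.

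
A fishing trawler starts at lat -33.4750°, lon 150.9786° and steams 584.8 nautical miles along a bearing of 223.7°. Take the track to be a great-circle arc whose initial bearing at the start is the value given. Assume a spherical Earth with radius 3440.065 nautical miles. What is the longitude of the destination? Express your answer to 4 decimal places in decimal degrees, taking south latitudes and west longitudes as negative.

longitude 142.1743°

δ = 584.8/3440.065 = 0.169997 rad (9.7401°).
Converting: φ₁ = -0.584249 rad, θ = 3.904302 rad.
sin φ₂ = sin φ₁ cos δ + cos φ₁ sin δ cos θ = (-0.551573)(0.985585) + (0.834127)(0.169179)(-0.722967) = -0.645645
φ₂ = asin(-0.645645) = -0.701868 rad = -40.2141°.
Δλ = atan2( sin θ sin δ cos φ₁ , cos δ − sin φ₁ sin φ₂ ) = atan2(-0.097495, 0.629465) = -0.153665 rad = -8.8043°.
λ₂ = 150.9786° + -8.8043° = 142.1743°.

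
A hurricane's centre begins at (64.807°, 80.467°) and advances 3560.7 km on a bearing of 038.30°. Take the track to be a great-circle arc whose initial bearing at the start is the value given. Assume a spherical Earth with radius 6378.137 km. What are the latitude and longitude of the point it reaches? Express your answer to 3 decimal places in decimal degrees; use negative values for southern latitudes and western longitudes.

δ = 3560.7/6378.137 = 0.558266 rad (31.9863°).
Start latitude φ₁ = 1.131096 rad; initial bearing θ = 0.668461 rad.
Applying the spherical law of cosines for sides, sin φ₂ = sin φ₁ cos δ + cos φ₁ sin δ cos θ = 0.944450, so φ₂ = 70.813°.
Then Δλ = atan2(0.139750, -0.006438) = 1.616834 rad, from sin θ sin δ cos φ₁ over cos δ − sin φ₁ sin φ₂.
Hence λ₂ = 80.467° + 92.638° = 173.105°.

latitude 70.813°, longitude 173.105°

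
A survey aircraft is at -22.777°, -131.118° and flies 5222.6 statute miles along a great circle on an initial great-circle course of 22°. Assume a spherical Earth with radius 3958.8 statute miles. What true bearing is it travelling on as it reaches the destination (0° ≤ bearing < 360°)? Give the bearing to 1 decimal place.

final bearing 30.4°

The arc subtends δ = 5222.6/3958.8 = 1.319238 rad at the centre.
With φ₁ = -22.777° = -0.397534 rad and θ = 22° = 0.383972 rad:
Applying the spherical law of cosines for sides, sin φ₂ = sin φ₁ cos δ + cos φ₁ sin δ cos θ = 0.731608, so φ₂ = 47.021°.
Δλ = atan2( sin θ sin δ cos φ₁ , cos δ − sin φ₁ sin φ₂ ) = atan2(0.334523, 0.532152) = 0.561200 rad = 32.154°.
λ₂ = -131.118° + 32.154° = -98.964°.
The forward bearing on arrival equals the back-azimuth from the destination plus 180°.
Back-azimuth from P₂ (47.0°, -99.0°) to P₁ (-22.8°, -131.1°), with Δλ' = λ₁ − λ₂ = -32.2°: atan2( sin Δλ' cos φ₁ , cos φ₂ sin φ₁ − sin φ₂ cos φ₁ cos Δλ' ) = 210.4°.
Final bearing = (210.4° + 180°) mod 360° = 30.4°.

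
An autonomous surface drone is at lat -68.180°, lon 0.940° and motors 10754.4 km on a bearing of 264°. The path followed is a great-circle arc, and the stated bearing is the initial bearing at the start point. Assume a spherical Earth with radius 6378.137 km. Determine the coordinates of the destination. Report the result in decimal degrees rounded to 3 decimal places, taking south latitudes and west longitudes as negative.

Central angle δ = d/R = 1.686135 rad.
Converting: φ₁ = -1.189965 rad, θ = 4.607669 rad.
Destination latitude: φ₂ = arcsin( sin φ₁ cos δ + cos φ₁ sin δ cos θ ) = arcsin(0.068244) = 3.913°.
For the longitude increment, Δλ = atan2( sin θ sin δ cos φ₁, cos δ − sin φ₁ sin φ₂ ) = atan2(-0.367200, -0.051728) = -98.019°.
λ₂ = 0.940° + -98.019° = -97.079°.

latitude 3.913°, longitude -97.079°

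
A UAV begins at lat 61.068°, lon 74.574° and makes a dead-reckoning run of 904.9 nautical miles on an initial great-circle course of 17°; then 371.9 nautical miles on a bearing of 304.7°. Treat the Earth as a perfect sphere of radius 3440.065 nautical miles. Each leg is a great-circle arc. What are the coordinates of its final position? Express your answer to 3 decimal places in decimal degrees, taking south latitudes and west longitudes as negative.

latitude 77.362°, longitude 67.602°

Apply the spherical direct solution leg by leg, carrying full precision between legs.
Leg 1: from (61.068°, 74.574°), δ = 904.9/3440.065 = 0.263047 rad, θ = 17° → φ = 74.881°, λ = 91.520°.
Leg 2: from (74.881°, 91.520°), δ = 371.9/3440.065 = 0.108108 rad, θ = 304.7° → φ = 77.362°, λ = 67.602°.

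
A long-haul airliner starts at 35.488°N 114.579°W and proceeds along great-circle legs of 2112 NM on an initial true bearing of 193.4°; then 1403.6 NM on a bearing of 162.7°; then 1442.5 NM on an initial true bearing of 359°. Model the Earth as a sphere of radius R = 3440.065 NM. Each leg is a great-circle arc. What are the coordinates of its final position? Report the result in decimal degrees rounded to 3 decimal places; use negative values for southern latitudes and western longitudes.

Apply the spherical direct solution leg by leg, carrying full precision between legs.
Leg 1: from (35.488°, -114.579°), δ = 2112/3440.065 = 0.613942 rad, θ = 193.4° → φ = 1.043°, λ = -122.253°.
Leg 2: from (1.043°, -122.253°), δ = 1403.6/3440.065 = 0.408016 rad, θ = 162.7° → φ = -21.227°, λ = -114.980°.
Leg 3: from (-21.227°, -114.980°), δ = 1442.5/3440.065 = 0.419323 rad, θ = 359° → φ = 2.795°, λ = -115.388°.

latitude 2.795°, longitude -115.388°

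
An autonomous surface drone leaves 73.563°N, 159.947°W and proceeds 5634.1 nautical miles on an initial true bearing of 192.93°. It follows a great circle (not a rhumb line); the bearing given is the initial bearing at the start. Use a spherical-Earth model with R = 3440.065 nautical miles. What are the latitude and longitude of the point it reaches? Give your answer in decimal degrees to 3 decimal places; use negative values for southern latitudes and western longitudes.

The arc subtends δ = 5634.1/3440.065 = 1.637789 rad at the centre.
Converting: φ₁ = 1.283917 rad, θ = 3.367264 rad.
sin φ₂ = sin φ₁ cos δ + cos φ₁ sin δ cos θ = (0.959131)(-0.066942) + (0.282961)(0.997757)(-0.974644) = -0.339374
φ₂ = asin(-0.339374) = -0.346251 rad = -19.839°.
Then Δλ = atan2(-0.063173, 0.258562) = -0.239631 rad, from sin θ sin δ cos φ₁ over cos δ − sin φ₁ sin φ₂.
λ₂ = λ₁ + Δλ = -173.677°.

latitude -19.839°, longitude -173.677°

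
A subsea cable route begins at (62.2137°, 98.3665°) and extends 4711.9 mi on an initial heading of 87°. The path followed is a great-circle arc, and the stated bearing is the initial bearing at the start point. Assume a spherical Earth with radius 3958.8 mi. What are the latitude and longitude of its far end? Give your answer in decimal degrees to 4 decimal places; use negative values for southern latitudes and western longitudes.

Central angle δ = d/R = 1.190234 rad.
Start latitude φ₁ = 1.085834 rad; initial bearing θ = 1.518436 rad.
Destination latitude: φ₂ = arcsin( sin φ₁ cos δ + cos φ₁ sin δ cos θ ) = arcsin(0.351264) = 20.5647°.
Then Δλ = atan2(0.432230, 0.060681) = 1.431317 rad, from sin θ sin δ cos φ₁ over cos δ − sin φ₁ sin φ₂.
λ₂ = 98.3665° + 82.0084° = 180.3749°, normalized to (−180°, 180°] → -179.6251°.

latitude 20.5647°, longitude -179.6251°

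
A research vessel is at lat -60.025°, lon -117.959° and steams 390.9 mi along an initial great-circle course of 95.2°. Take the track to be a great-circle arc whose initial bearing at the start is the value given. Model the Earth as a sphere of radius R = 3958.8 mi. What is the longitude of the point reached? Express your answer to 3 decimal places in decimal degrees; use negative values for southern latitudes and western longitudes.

Angular distance δ = d/R = 390.9 / 3958.8 = 0.098742 rad.
Converting: φ₁ = -1.047634 rad, θ = 1.661553 rad.
Destination latitude: φ₂ = arcsin( sin φ₁ cos δ + cos φ₁ sin δ cos θ ) = arcsin(-0.866488) = -60.053°.
For the longitude increment, Δλ = atan2( sin θ sin δ cos φ₁, cos δ − sin φ₁ sin φ₂ ) = atan2(0.049051, 0.244539) = 11.342°.
λ₂ = λ₁ + Δλ = -106.617°.

longitude -106.617°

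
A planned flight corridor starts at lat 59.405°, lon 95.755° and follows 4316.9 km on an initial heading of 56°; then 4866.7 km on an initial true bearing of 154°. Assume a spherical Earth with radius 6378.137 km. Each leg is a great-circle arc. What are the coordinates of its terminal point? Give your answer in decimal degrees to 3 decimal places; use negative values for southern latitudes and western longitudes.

latitude 16.613°, longitude -166.213°

Apply the spherical direct solution leg by leg, carrying full precision between legs.
Leg 1: from (59.405°, 95.755°), δ = 4316.9/6378.137 = 0.676828 rad, θ = 56° → φ = 58.135°, λ = 175.356°.
Leg 2: from (58.135°, 175.356°), δ = 4866.7/6378.137 = 0.763028 rad, θ = 154° → φ = 16.613°, λ = -166.213°.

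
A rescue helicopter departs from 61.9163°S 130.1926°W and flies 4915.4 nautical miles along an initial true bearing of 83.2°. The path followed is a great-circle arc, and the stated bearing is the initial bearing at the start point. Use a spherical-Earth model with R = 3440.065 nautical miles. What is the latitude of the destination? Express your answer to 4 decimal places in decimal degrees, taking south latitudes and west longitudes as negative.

latitude -3.9920°

Central angle δ = d/R = 1.428868 rad.
Start latitude φ₁ = -1.080643 rad; initial bearing θ = 1.452114 rad.
Applying the spherical law of cosines for sides, sin φ₂ = sin φ₁ cos δ + cos φ₁ sin δ cos θ = -0.069618, so φ₂ = -3.9920°.
Δλ = atan2( sin θ sin δ cos φ₁ , cos δ − sin φ₁ sin φ₂ ) = atan2(0.462749, 0.080031) = 1.399544 rad = 80.1880°.
λ₂ = λ₁ + Δλ = -50.0046°.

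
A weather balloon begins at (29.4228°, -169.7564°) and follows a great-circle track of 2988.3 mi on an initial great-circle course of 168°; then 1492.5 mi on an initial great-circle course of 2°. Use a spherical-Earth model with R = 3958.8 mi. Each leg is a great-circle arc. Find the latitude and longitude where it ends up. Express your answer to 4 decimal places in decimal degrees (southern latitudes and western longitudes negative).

latitude 8.5297°, longitude -160.6030°

Apply the spherical direct solution leg by leg, carrying full precision between legs.
Leg 1: from (29.4228°, -169.7564°), δ = 2988.3/3958.8 = 0.754850 rad, θ = 168° → φ = -13.0586°, λ = -161.3474°.
Leg 2: from (-13.0586°, -161.3474°), δ = 1492.5/3958.8 = 0.377008 rad, θ = 2° → φ = 8.5297°, λ = -160.6030°.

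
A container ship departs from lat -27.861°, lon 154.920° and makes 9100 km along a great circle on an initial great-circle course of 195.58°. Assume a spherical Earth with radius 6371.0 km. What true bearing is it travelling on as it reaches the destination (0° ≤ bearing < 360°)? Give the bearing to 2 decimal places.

final bearing 325.20°

Central angle δ = d/R = 1.428347 rad.
Converting: φ₁ = -0.486266 rad, θ = 3.413515 rad.
sin φ₂ = sin φ₁ cos δ + cos φ₁ sin δ cos θ = (-0.467328)(0.141968) + (0.884084)(0.989871)(-0.963256) = -0.909319
φ₂ = asin(-0.909319) = -1.141646 rad = -65.411°.
Then Δλ = atan2(-0.235045, -0.282983) = -2.448470 rad, from sin θ sin δ cos φ₁ over cos δ − sin φ₁ sin φ₂.
Hence λ₂ = 154.920° + -140.287° = 14.633°.
The forward bearing on arrival equals the back-azimuth from the destination plus 180°.
Back-azimuth from P₂ (-65.41°, 14.63°) to P₁ (-27.86°, 154.92°), with Δλ' = λ₁ − λ₂ = 140.29°: atan2( sin Δλ' cos φ₁ , cos φ₂ sin φ₁ − sin φ₂ cos φ₁ cos Δλ' ) = 145.20°.
Final bearing = (145.20° + 180°) mod 360° = 325.20°.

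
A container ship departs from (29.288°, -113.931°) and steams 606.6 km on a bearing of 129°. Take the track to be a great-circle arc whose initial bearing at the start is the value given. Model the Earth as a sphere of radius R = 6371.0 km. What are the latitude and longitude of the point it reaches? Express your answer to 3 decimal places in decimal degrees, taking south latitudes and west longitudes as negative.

latitude 25.773°, longitude -109.225°

The arc subtends δ = 606.6/6371 = 0.095213 rad at the centre.
With φ₁ = 29.288° = 0.511172 rad and θ = 129° = 2.251475 rad:
Destination latitude: φ₂ = arcsin( sin φ₁ cos δ + cos φ₁ sin δ cos θ ) = arcsin(0.434803) = 25.773°.
Then Δλ = atan2(0.064438, 0.782765) = 0.082136 rad, from sin θ sin δ cos φ₁ over cos δ − sin φ₁ sin φ₂.
λ₂ = λ₁ + Δλ = -109.225°.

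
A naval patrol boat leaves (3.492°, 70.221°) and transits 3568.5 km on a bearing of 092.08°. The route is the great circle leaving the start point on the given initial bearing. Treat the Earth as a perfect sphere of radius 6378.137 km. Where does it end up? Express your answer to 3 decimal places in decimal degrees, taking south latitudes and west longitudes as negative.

latitude 1.856°, longitude 102.273°

δ = 3568.5/6378.137 = 0.559489 rad (32.0564°).
With φ₁ = 3.492° = 0.060947 rad and θ = 92.08° = 1.607099 rad:
sin φ₂ = sin φ₁ cos δ + cos φ₁ sin δ cos θ = (0.060909)(0.847526) + (0.998143)(0.530754)(-0.036295) = 0.032394
φ₂ = asin(0.032394) = 0.032400 rad = 1.856°.
Δλ = atan2( sin θ sin δ cos φ₁ , cos δ − sin φ₁ sin φ₂ ) = atan2(0.529419, 0.845553) = 0.559405 rad = 32.052°.
λ₂ = 70.221° + 32.052° = 102.273°.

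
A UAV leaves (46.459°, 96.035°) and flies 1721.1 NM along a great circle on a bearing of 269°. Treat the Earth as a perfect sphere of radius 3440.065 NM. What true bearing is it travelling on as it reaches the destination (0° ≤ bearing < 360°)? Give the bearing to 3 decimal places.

final bearing 242.518°

Angular distance δ = d/R = 1721.1 / 3440.065 = 0.500310 rad.
With φ₁ = 46.459° = 0.810863 rad and θ = 269° = 4.694936 rad:
Applying the spherical law of cosines for sides, sin φ₂ = sin φ₁ cos δ + cos φ₁ sin δ cos θ = 0.630268, so φ₂ = 39.070°.
Then Δλ = atan2(-0.330401, 0.420564) = -0.665907 rad, from sin θ sin δ cos φ₁ over cos δ − sin φ₁ sin φ₂.
Hence λ₂ = 96.035° + -38.154° = 57.881°.
The forward bearing on arrival equals the back-azimuth from the destination plus 180°.
Back-azimuth from P₂ (39.070°, 57.881°) to P₁ (46.459°, 96.035°), with Δλ' = λ₁ − λ₂ = 38.154°: atan2( sin Δλ' cos φ₁ , cos φ₂ sin φ₁ − sin φ₂ cos φ₁ cos Δλ' ) = 62.518°.
Final bearing = (62.518° + 180°) mod 360° = 242.518°.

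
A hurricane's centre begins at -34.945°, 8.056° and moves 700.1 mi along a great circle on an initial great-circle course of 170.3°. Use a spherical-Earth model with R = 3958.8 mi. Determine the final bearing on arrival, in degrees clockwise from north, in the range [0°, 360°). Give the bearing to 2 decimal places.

Central angle δ = d/R = 0.176847 rad.
Start latitude φ₁ = -0.609905 rad; initial bearing θ = 2.972296 rad.
Applying the spherical law of cosines for sides, sin φ₂ = sin φ₁ cos δ + cos φ₁ sin δ cos θ = -0.706002, so φ₂ = -44.911°.
Then Δλ = atan2(0.024297, 0.580013) = 0.041867 rad, from sin θ sin δ cos φ₁ over cos δ − sin φ₁ sin φ₂.
λ₂ = λ₁ + Δλ = 10.455°.
The forward bearing on arrival equals the back-azimuth from the destination plus 180°.
Back-azimuth from P₂ (-44.91°, 10.45°) to P₁ (-34.95°, 8.06°), with Δλ' = λ₁ − λ₂ = -2.40°: atan2( sin Δλ' cos φ₁ , cos φ₂ sin φ₁ − sin φ₂ cos φ₁ cos Δλ' ) = 348.75°.
Final bearing = (348.75° + 180°) mod 360° = 168.75°.

final bearing 168.75°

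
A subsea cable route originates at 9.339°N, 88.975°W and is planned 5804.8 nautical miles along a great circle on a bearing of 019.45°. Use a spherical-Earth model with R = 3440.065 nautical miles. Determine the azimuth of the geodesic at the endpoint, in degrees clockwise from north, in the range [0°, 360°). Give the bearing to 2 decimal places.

final bearing 129.35°

Angular distance δ = d/R = 5804.8 / 3440.065 = 1.687410 rad.
With φ₁ = 9.339° = 0.162996 rad and θ = 19.45° = 0.339467 rad:
sin φ₂ = sin φ₁ cos δ + cos φ₁ sin δ cos θ = (0.162276)(-0.116350) + (0.986745)(0.993208)(0.942932) = 0.905234
φ₂ = asin(0.905234) = 1.131931 rad = 64.855°.
For the longitude increment, Δλ = atan2( sin θ sin δ cos φ₁, cos δ − sin φ₁ sin φ₂ ) = atan2(0.326339, -0.263247) = 128.892°.
Hence λ₂ = -88.975° + 128.892° = 39.917°.
The forward bearing on arrival equals the back-azimuth from the destination plus 180°.
Back-azimuth from P₂ (64.85°, 39.92°) to P₁ (9.34°, -88.97°), with Δλ' = λ₁ − λ₂ = -128.89°: atan2( sin Δλ' cos φ₁ , cos φ₂ sin φ₁ − sin φ₂ cos φ₁ cos Δλ' ) = 309.35°.
Final bearing = (309.35° + 180°) mod 360° = 129.35°.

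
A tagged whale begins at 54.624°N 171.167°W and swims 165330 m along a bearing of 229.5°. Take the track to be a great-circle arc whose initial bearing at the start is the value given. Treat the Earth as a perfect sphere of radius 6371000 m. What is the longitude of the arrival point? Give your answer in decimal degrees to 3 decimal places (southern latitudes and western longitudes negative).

longitude -173.074°

Angular distance δ = d/R = 165330 / 6371000 = 0.025950 rad.
With φ₁ = 54.624° = 0.953369 rad and θ = 229.5° = 4.005531 rad:
sin φ₂ = sin φ₁ cos δ + cos φ₁ sin δ cos θ = (0.815370)(0.999663) + (0.578940)(0.025947)(-0.649448) = 0.805340
φ₂ = asin(0.805340) = 0.936248 rad = 53.643°.
Δλ = atan2( sin θ sin δ cos φ₁ , cos δ − sin φ₁ sin φ₂ ) = atan2(-0.011423, 0.343013) = -0.033289 rad = -1.907°.
Hence λ₂ = -171.167° + -1.907° = -173.074°.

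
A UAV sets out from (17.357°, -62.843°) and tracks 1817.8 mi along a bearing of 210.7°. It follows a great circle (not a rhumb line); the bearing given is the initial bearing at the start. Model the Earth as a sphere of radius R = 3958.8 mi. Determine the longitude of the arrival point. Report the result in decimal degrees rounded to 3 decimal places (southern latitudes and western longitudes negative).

longitude -75.983°

Angular distance δ = d/R = 1817.8 / 3958.8 = 0.459180 rad.
Start latitude φ₁ = 0.302937 rad; initial bearing θ = 3.677409 rad.
Applying the spherical law of cosines for sides, sin φ₂ = sin φ₁ cos δ + cos φ₁ sin δ cos θ = -0.096321, so φ₂ = -5.527°.
For the longitude increment, Δλ = atan2( sin θ sin δ cos φ₁, cos δ − sin φ₁ sin φ₂ ) = atan2(-0.215975, 0.925151) = -13.140°.
λ₂ = -62.843° + -13.140° = -75.983°.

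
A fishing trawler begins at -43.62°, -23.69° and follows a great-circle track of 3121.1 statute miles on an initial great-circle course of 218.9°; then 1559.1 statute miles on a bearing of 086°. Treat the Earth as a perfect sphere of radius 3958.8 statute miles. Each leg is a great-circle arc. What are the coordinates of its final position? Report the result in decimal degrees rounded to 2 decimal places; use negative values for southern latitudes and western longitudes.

latitude -53.68°, longitude -57.21°

Apply the spherical direct solution leg by leg, carrying full precision between legs.
Leg 1: from (-43.62°, -23.69°), δ = 3121.1/3958.8 = 0.788395 rad, θ = 218.9° → φ = -62.37°, λ = -97.47°.
Leg 2: from (-62.37°, -97.47°), δ = 1559.1/3958.8 = 0.393831 rad, θ = 86° → φ = -53.68°, λ = -57.21°.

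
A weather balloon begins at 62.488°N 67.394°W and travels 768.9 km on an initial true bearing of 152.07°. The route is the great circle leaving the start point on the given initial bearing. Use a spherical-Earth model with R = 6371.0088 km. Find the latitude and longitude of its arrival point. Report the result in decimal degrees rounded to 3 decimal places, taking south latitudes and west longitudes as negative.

The arc subtends δ = 768.9/6371.0088 = 0.120687 rad at the centre.
Converting: φ₁ = 1.090621 rad, θ = 2.654122 rad.
sin φ₂ = sin φ₁ cos δ + cos φ₁ sin δ cos θ = (0.886914)(0.992726) + (0.461934)(0.120395)(-0.883521) = 0.831326
φ₂ = asin(0.831326) = 0.981490 rad = 56.235°.
For the longitude increment, Δλ = atan2( sin θ sin δ cos φ₁, cos δ − sin φ₁ sin φ₂ ) = atan2(0.026049, 0.255411) = 5.823°.
λ₂ = -67.394° + 5.823° = -61.571°.

latitude 56.235°, longitude -61.571°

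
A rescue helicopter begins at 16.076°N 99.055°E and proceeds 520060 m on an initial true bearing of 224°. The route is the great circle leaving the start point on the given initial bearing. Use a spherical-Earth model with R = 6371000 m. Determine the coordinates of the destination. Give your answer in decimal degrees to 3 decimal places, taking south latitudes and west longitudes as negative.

latitude 12.687°, longitude 95.727°

The arc subtends δ = 520060/6371000 = 0.081629 rad at the centre.
With φ₁ = 16.076° = 0.280579 rad and θ = 224° = 3.909538 rad:
Applying the spherical law of cosines for sides, sin φ₂ = sin φ₁ cos δ + cos φ₁ sin δ cos θ = 0.219630, so φ₂ = 12.687°.
Δλ = atan2( sin θ sin δ cos φ₁ , cos δ − sin φ₁ sin φ₂ ) = atan2(-0.054427, 0.935852) = -0.058092 rad = -3.328°.
λ₂ = 99.055° + -3.328° = 95.727°.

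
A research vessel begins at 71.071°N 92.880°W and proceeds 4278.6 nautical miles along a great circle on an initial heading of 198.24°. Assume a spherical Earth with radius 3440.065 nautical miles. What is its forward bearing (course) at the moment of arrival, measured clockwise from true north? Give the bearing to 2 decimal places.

The arc subtends δ = 4278.6/3440.065 = 1.243756 rad at the centre.
Start latitude φ₁ = 1.240423 rad; initial bearing θ = 3.459941 rad.
sin φ₂ = sin φ₁ cos δ + cos φ₁ sin δ cos θ = (0.945921)(0.321242) + (0.324396)(0.946997)(-0.949754) = 0.012103
φ₂ = asin(0.012103) = 0.012103 rad = 0.693°.
Then Δλ = atan2(-0.096154, 0.309793) = -0.300952 rad, from sin θ sin δ cos φ₁ over cos δ − sin φ₁ sin φ₂.
Hence λ₂ = -92.880° + -17.243° = -110.123°.
The forward bearing on arrival equals the back-azimuth from the destination plus 180°.
Back-azimuth from P₂ (0.69°, -110.12°) to P₁ (71.07°, -92.88°), with Δλ' = λ₁ − λ₂ = 17.24°: atan2( sin Δλ' cos φ₁ , cos φ₂ sin φ₁ − sin φ₂ cos φ₁ cos Δλ' ) = 5.83°.
Final bearing = (5.83° + 180°) mod 360° = 185.83°.

final bearing 185.83°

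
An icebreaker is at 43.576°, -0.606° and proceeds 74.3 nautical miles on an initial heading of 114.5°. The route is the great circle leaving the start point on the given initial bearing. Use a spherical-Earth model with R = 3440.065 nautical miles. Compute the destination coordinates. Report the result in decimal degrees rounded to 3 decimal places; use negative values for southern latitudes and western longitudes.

latitude 43.052°, longitude 0.935°

Angular distance δ = d/R = 74.3 / 3440.065 = 0.021598 rad.
Start latitude φ₁ = 0.760545 rad; initial bearing θ = 1.998402 rad.
Destination latitude: φ₂ = arcsin( sin φ₁ cos δ + cos φ₁ sin δ cos θ ) = arcsin(0.682667) = 43.052°.
Then Δλ = atan2(0.014237, 0.529193) = 0.026897 rad, from sin θ sin δ cos φ₁ over cos δ − sin φ₁ sin φ₂.
λ₂ = -0.606° + 1.541° = 0.935°.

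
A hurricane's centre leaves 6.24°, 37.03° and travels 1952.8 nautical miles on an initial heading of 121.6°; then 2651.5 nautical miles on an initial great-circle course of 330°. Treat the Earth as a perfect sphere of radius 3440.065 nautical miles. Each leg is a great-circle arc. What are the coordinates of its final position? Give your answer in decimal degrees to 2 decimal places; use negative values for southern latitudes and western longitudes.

latitude 27.22°, longitude 41.76°

Apply the spherical direct solution leg by leg, carrying full precision between legs.
Leg 1: from (6.24°, 37.03°), δ = 1952.8/3440.065 = 0.567664 rad, θ = 121.6° → φ = -10.86°, λ = 64.82°.
Leg 2: from (-10.86°, 64.82°), δ = 2651.5/3440.065 = 0.770770 rad, θ = 330° → φ = 27.22°, λ = 41.76°.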